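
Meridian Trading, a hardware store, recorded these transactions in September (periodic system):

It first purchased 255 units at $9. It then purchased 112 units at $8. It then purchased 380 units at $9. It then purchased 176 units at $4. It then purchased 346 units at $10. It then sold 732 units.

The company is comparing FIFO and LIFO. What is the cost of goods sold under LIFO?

COGS = $6,054

FIFO COGS: 255 @ $9 + 112 @ $8 + 365 @ $9 = $6,476
LIFO COGS: 346 @ $10 + 176 @ $4 + 210 @ $9 = $6,054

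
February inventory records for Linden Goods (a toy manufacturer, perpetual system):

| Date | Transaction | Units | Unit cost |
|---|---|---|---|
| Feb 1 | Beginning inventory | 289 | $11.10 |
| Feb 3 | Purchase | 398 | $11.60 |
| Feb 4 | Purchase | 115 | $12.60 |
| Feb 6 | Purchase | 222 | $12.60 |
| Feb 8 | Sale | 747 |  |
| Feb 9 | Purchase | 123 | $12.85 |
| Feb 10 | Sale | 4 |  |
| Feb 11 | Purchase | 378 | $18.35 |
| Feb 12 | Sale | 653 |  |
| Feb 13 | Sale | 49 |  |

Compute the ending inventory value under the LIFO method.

Feb 8, 747 sold [LIFO — newest first]: 222 @ $12.60 + 115 @ $12.60 + 398 @ $11.60 + 12 @ $11.10 = $8,996.20
Feb 10, 4 sold [LIFO — newest first]: 4 @ $12.85 = $51.40
Feb 12, 653 sold [LIFO — newest first]: 378 @ $18.35 + 119 @ $12.85 + 156 @ $11.10 = $10,197.05
Feb 13, 49 sold [LIFO — newest first]: 49 @ $11.10 = $543.90
Total COGS = $8,996.20 + $51.40 + $10,197.05 + $543.90 = $19,788.55
Ending inventory: 72 @ $11.10 = $799.20

Ending inventory = $799.20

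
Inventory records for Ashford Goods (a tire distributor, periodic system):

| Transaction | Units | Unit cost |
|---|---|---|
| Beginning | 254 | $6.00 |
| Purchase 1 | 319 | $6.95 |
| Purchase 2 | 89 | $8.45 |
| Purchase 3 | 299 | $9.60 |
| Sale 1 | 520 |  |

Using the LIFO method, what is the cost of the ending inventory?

Sale 1 (520) [LIFO — newest first]: 299 @ $9.60 + 89 @ $8.45 + 132 @ $6.95 = $4,539.85
Ending inventory: 254 @ $6.00 + 187 @ $6.95 = $2,823.65

Ending inventory = $2,823.65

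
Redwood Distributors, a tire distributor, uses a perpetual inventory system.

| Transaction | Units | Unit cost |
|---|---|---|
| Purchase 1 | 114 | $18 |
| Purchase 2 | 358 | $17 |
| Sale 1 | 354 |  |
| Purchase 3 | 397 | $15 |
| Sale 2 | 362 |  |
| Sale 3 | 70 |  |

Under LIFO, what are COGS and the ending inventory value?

COGS = $12,599; ending inventory = $1,494

Sale 1 (354) [LIFO — newest first]: 354 @ $17 = $6,018
Sale 2 (362) [LIFO — newest first]: 362 @ $15 = $5,430
Sale 3 (70) [LIFO — newest first]: 35 @ $15 + 4 @ $17 + 31 @ $18 = $1,151
Total COGS = $6,018 + $5,430 + $1,151 = $12,599
Ending inventory: 83 @ $18 = $1,494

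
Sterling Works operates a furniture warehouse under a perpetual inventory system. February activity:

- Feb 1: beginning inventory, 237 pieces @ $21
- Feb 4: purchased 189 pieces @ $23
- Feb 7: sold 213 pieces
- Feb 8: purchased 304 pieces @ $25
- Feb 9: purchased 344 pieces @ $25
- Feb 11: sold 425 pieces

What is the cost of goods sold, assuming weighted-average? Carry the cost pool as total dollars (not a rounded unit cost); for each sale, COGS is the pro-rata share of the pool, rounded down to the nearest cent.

COGS = $14,959.73

After Feb 1: 237 on hand, pool $4,977.00 (≈ $21.0000 each)
After Feb 4: 426 on hand, pool $9,324.00 (≈ $21.8873 each)
Feb 7, sell 213: 213/426 × $9,324.00 → $4,662.00
After Feb 8: 517 on hand, pool $12,262.00 (≈ $23.7176 each)
After Feb 9: 861 on hand, pool $20,862.00 (≈ $24.2300 each)
Feb 11, sell 425: 425/861 × $20,862.00 → $10,297.73
Total COGS = $4,662.00 + $10,297.73 = $14,959.73
Ending inventory (cost pool remaining) = $10,564.27
Check: goods available $25,524.00 = COGS $14,959.73 + ending $10,564.27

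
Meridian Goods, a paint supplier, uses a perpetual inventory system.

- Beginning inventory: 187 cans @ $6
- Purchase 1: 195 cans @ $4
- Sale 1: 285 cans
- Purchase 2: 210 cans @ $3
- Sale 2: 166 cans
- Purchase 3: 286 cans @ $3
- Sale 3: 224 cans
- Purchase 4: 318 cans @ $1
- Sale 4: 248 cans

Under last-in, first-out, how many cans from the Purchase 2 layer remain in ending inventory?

44

Sale 1 (285) [LIFO — newest first]: 195 @ $4 + 90 @ $6 = $1,320
Sale 2 (166) [LIFO — newest first]: 166 @ $3 = $498
Sale 3 (224) [LIFO — newest first]: 224 @ $3 = $672
Sale 4 (248) [LIFO — newest first]: 248 @ $1 = $248
Total COGS = $1,320 + $498 + $672 + $248 = $2,738
Ending inventory: 97 @ $6 + 44 @ $3 + 62 @ $3 + 70 @ $1 = $970
Check: goods available $3,708 = COGS $2,738 + ending $970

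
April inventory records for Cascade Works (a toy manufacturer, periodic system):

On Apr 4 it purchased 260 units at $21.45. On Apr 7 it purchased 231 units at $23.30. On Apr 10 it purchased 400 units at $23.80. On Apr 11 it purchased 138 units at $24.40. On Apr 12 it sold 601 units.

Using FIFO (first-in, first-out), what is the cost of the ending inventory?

Apr 12, 601 sold [FIFO — oldest first]: 260 @ $21.45 + 231 @ $23.30 + 110 @ $23.80 = $13,577.30
Ending inventory: 290 @ $23.80 + 138 @ $24.40 = $10,269.20

Ending inventory = $10,269.20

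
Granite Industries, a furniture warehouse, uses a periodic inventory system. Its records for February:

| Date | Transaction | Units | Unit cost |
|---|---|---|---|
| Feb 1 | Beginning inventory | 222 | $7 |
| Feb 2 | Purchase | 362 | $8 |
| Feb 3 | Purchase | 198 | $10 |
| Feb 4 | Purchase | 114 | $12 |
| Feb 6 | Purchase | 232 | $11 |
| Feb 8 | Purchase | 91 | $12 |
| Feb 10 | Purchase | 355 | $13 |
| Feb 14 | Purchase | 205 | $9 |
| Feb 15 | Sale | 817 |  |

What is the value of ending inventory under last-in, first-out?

Ending inventory = $8,524

Feb 15, 817 sold [LIFO — newest first]: 205 @ $9 + 355 @ $13 + 91 @ $12 + 166 @ $11 = $9,378
Ending inventory: 222 @ $7 + 362 @ $8 + 198 @ $10 + 114 @ $12 + 66 @ $11 = $8,524
Check: goods available $17,902 = COGS $9,378 + ending $8,524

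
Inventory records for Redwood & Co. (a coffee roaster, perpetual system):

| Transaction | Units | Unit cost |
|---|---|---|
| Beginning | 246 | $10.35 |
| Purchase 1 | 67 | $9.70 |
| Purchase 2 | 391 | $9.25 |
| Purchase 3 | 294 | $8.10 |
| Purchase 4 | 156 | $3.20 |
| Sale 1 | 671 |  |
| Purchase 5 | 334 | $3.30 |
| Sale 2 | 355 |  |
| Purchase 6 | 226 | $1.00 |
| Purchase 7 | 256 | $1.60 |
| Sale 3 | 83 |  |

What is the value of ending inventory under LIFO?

Sale 1 (671) [LIFO — newest first]: 156 @ $3.20 + 294 @ $8.10 + 221 @ $9.25 = $4,924.85
Sale 2 (355) [LIFO — newest first]: 334 @ $3.30 + 21 @ $9.25 = $1,296.45
Sale 3 (83) [LIFO — newest first]: 83 @ $1.60 = $132.80
Total COGS = $4,924.85 + $1,296.45 + $132.80 = $6,354.10
Ending inventory: 246 @ $10.35 + 67 @ $9.70 + 149 @ $9.25 + 226 @ $1.00 + 173 @ $1.60 = $5,077.05

Ending inventory = $5,077.05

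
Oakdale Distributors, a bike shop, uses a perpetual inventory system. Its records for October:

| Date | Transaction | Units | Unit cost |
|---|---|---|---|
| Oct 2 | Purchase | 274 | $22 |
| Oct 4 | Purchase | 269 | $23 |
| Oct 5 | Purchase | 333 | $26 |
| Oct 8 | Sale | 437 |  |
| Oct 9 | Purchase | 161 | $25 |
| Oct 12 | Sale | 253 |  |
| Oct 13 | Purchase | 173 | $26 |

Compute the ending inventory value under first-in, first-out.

Oct 8, 437 sold [FIFO — oldest first]: 274 @ $22 + 163 @ $23 = $9,777
Oct 12, 253 sold [FIFO — oldest first]: 106 @ $23 + 147 @ $26 = $6,260
Total COGS = $9,777 + $6,260 = $16,037
Ending inventory: 186 @ $26 + 161 @ $25 + 173 @ $26 = $13,359
Check: goods available $29,396 = COGS $16,037 + ending $13,359

Ending inventory = $13,359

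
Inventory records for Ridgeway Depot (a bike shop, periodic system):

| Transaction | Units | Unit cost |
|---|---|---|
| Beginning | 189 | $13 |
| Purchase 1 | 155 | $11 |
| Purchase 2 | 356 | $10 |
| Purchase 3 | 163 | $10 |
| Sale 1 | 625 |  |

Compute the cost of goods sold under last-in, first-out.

COGS = $6,356

Sale 1 (625) [LIFO — newest first]: 163 @ $10 + 356 @ $10 + 106 @ $11 = $6,356
Ending inventory: 189 @ $13 + 49 @ $11 = $2,996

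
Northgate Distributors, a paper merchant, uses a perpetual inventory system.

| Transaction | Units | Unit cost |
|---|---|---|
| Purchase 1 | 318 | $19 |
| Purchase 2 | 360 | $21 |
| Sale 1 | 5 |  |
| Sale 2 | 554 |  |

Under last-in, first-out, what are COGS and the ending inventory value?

COGS = $11,341; ending inventory = $2,261

Sale 1 (5) [LIFO — newest first]: 5 @ $21 = $105
Sale 2 (554) [LIFO — newest first]: 355 @ $21 + 199 @ $19 = $11,236
Total COGS = $105 + $11,236 = $11,341
Ending inventory: 119 @ $19 = $2,261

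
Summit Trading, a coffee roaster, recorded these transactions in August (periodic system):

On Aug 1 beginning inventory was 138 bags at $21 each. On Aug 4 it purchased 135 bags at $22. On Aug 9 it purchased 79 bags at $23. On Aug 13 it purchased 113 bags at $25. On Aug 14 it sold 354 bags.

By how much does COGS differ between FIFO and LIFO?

FIFO COGS: 138 @ $21 + 135 @ $22 + 79 @ $23 + 2 @ $25 = $7,735
LIFO COGS: 113 @ $25 + 79 @ $23 + 135 @ $22 + 27 @ $21 = $8,179
Difference = |$7,735 − $8,179| = $444

$444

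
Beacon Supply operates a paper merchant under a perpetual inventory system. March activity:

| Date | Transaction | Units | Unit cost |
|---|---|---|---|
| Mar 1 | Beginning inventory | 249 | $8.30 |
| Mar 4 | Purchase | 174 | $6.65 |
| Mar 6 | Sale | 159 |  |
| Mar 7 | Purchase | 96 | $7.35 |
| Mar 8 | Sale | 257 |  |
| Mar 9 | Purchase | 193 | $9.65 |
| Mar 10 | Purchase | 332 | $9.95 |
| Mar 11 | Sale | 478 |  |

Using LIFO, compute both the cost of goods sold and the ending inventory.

COGS = $7,786.80; ending inventory = $1,308.45

Mar 6, 159 sold [LIFO — newest first]: 159 @ $6.65 = $1,057.35
Mar 8, 257 sold [LIFO — newest first]: 96 @ $7.35 + 15 @ $6.65 + 146 @ $8.30 = $2,017.15
Mar 11, 478 sold [LIFO — newest first]: 332 @ $9.95 + 146 @ $9.65 = $4,712.30
Total COGS = $1,057.35 + $2,017.15 + $4,712.30 = $7,786.80
Ending inventory: 103 @ $8.30 + 47 @ $9.65 = $1,308.45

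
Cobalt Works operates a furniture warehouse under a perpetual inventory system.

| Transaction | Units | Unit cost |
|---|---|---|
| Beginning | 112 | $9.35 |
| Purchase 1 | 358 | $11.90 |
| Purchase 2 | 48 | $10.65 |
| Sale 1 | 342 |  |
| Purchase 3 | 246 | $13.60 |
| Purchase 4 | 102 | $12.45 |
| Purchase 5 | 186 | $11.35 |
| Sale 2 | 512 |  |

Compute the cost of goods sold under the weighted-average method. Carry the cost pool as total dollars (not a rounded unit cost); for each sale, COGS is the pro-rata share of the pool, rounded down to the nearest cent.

COGS = $10,118.00

After Beginning: 112 on hand, pool $1,047.20 (≈ $9.3500 each)
After Purchase 1: 470 on hand, pool $5,307.40 (≈ $11.2923 each)
After Purchase 2: 518 on hand, pool $5,818.60 (≈ $11.2328 each)
Sale 1, sell 342: 342/518 × $5,818.60 → $3,841.62
After Purchase 3: 422 on hand, pool $5,322.58 (≈ $12.6127 each)
After Purchase 4: 524 on hand, pool $6,592.48 (≈ $12.5811 each)
After Purchase 5: 710 on hand, pool $8,703.58 (≈ $12.2586 each)
Sale 2, sell 512: 512/710 × $8,703.58 → $6,276.38
Total COGS = $3,841.62 + $6,276.38 = $10,118.00
Ending inventory (cost pool remaining) = $2,427.20
Check: goods available $12,545.20 = COGS $10,118.00 + ending $2,427.20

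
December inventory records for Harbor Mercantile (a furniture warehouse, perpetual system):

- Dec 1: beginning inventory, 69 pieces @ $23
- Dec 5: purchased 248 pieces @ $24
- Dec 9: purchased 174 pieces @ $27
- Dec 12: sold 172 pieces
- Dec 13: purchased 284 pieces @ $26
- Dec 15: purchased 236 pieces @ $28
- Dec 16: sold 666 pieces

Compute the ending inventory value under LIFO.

Dec 12, 172 sold [LIFO — newest first]: 172 @ $27 = $4,644
Dec 16, 666 sold [LIFO — newest first]: 236 @ $28 + 284 @ $26 + 2 @ $27 + 144 @ $24 = $17,502
Total COGS = $4,644 + $17,502 = $22,146
Ending inventory: 69 @ $23 + 104 @ $24 = $4,083
Check: goods available $26,229 = COGS $22,146 + ending $4,083

Ending inventory = $4,083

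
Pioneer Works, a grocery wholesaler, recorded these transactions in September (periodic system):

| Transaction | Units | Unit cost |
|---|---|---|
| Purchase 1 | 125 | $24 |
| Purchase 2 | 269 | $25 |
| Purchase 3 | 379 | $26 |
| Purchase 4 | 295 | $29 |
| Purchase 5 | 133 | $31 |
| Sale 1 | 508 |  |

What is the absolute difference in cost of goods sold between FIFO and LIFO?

$2,069

FIFO COGS: 125 @ $24 + 269 @ $25 + 114 @ $26 = $12,689
LIFO COGS: 133 @ $31 + 295 @ $29 + 80 @ $26 = $14,758
Difference = |$12,689 − $14,758| = $2,069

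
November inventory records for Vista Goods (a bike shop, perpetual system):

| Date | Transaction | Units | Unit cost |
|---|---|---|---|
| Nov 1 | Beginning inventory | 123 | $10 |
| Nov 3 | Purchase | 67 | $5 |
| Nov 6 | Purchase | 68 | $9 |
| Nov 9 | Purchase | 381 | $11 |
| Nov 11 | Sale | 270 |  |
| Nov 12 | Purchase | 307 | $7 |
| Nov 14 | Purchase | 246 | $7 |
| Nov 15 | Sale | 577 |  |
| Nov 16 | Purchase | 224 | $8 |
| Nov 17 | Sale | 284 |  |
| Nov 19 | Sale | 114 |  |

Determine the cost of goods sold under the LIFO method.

COGS = $10,561

Nov 11, 270 sold [LIFO — newest first]: 270 @ $11 = $2,970
Nov 15, 577 sold [LIFO — newest first]: 246 @ $7 + 307 @ $7 + 24 @ $11 = $4,135
Nov 17, 284 sold [LIFO — newest first]: 224 @ $8 + 60 @ $11 = $2,452
Nov 19, 114 sold [LIFO — newest first]: 27 @ $11 + 68 @ $9 + 19 @ $5 = $1,004
Total COGS = $2,970 + $4,135 + $2,452 + $1,004 = $10,561
Ending inventory: 123 @ $10 + 48 @ $5 = $1,470
Check: goods available $12,031 = COGS $10,561 + ending $1,470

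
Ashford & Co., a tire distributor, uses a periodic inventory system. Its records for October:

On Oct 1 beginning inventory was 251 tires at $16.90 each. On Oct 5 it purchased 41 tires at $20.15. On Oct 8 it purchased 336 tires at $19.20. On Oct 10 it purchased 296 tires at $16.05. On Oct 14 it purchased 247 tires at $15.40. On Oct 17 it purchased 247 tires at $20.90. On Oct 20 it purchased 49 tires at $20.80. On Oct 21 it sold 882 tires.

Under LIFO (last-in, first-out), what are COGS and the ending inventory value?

Oct 21, 882 sold [LIFO — newest first]: 49 @ $20.80 + 247 @ $20.90 + 247 @ $15.40 + 296 @ $16.05 + 43 @ $19.20 = $15,561.70
Ending inventory: 251 @ $16.90 + 41 @ $20.15 + 293 @ $19.20 = $10,693.65

COGS = $15,561.70; ending inventory = $10,693.65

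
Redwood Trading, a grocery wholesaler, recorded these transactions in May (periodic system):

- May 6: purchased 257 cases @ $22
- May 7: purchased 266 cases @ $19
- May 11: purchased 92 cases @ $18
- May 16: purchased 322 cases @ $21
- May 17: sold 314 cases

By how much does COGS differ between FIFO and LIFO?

FIFO COGS: 257 @ $22 + 57 @ $19 = $6,737
LIFO COGS: 314 @ $21 = $6,594
Difference = |$6,737 − $6,594| = $143

$143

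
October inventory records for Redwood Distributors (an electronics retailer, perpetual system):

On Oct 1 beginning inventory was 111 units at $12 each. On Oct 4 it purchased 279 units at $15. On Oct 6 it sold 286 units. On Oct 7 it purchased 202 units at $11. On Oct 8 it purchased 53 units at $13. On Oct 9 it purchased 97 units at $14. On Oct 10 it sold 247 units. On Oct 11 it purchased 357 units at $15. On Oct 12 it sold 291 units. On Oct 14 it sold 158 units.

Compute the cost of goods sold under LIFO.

COGS = $13,750

Oct 6, 286 sold [LIFO — newest first]: 279 @ $15 + 7 @ $12 = $4,269
Oct 10, 247 sold [LIFO — newest first]: 97 @ $14 + 53 @ $13 + 97 @ $11 = $3,114
Oct 12, 291 sold [LIFO — newest first]: 291 @ $15 = $4,365
Oct 14, 158 sold [LIFO — newest first]: 66 @ $15 + 92 @ $11 = $2,002
Total COGS = $4,269 + $3,114 + $4,365 + $2,002 = $13,750
Ending inventory: 104 @ $12 + 13 @ $11 = $1,391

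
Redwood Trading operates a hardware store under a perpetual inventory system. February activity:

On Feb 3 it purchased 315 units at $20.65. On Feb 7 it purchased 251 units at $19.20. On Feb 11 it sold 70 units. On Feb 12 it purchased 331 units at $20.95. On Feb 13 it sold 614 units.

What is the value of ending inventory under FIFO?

Ending inventory = $4,462.35

Feb 11, 70 sold [FIFO — oldest first]: 70 @ $20.65 = $1,445.50
Feb 13, 614 sold [FIFO — oldest first]: 245 @ $20.65 + 251 @ $19.20 + 118 @ $20.95 = $12,350.55
Total COGS = $1,445.50 + $12,350.55 = $13,796.05
Ending inventory: 213 @ $20.95 = $4,462.35
Check: goods available $18,258.40 = COGS $13,796.05 + ending $4,462.35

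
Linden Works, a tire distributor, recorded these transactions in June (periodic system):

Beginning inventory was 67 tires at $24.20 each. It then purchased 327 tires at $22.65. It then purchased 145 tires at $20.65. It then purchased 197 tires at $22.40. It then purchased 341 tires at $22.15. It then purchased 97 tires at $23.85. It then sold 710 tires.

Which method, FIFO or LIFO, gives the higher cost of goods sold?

FIFO

FIFO COGS: 67 @ $24.20 + 327 @ $22.65 + 145 @ $20.65 + 171 @ $22.40 = $15,852.60
LIFO COGS: 97 @ $23.85 + 341 @ $22.15 + 197 @ $22.40 + 75 @ $20.65 = $15,828.15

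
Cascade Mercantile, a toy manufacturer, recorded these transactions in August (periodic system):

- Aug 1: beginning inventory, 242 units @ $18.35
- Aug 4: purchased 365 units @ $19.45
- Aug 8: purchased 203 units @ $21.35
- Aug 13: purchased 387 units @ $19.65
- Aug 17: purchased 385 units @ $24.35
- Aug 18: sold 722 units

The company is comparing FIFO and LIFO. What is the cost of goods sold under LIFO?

FIFO COGS: 242 @ $18.35 + 365 @ $19.45 + 115 @ $21.35 = $13,995.20
LIFO COGS: 385 @ $24.35 + 337 @ $19.65 = $15,996.80

COGS = $15,996.80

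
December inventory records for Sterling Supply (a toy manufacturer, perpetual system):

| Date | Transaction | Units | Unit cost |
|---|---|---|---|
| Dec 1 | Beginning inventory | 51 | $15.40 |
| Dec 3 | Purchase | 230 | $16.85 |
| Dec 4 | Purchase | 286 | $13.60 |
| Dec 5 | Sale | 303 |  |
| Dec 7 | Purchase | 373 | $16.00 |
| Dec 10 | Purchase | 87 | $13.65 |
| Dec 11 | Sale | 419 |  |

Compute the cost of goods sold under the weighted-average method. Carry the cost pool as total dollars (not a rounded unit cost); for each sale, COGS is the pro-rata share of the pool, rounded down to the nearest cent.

COGS = $11,014.46

After Dec 1: 51 on hand, pool $785.40 (≈ $15.4000 each)
After Dec 3: 281 on hand, pool $4,660.90 (≈ $16.5868 each)
After Dec 4: 567 on hand, pool $8,550.50 (≈ $15.0802 each)
Dec 5, sell 303: 303/567 × $8,550.50 → $4,569.31
After Dec 7: 637 on hand, pool $9,949.19 (≈ $15.6188 each)
After Dec 10: 724 on hand, pool $11,136.74 (≈ $15.3822 each)
Dec 11, sell 419: 419/724 × $11,136.74 → $6,445.15
Total COGS = $4,569.31 + $6,445.15 = $11,014.46
Ending inventory (cost pool remaining) = $4,691.59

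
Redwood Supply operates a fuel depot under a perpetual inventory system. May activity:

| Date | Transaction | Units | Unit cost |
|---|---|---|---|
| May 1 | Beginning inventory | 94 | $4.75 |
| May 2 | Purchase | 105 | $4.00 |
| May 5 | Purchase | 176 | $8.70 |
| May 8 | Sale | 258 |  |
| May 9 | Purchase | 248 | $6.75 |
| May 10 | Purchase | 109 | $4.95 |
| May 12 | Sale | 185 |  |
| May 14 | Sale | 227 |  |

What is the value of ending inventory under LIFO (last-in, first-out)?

May 8, 258 sold [LIFO — newest first]: 176 @ $8.70 + 82 @ $4.00 = $1,859.20
May 12, 185 sold [LIFO — newest first]: 109 @ $4.95 + 76 @ $6.75 = $1,052.55
May 14, 227 sold [LIFO — newest first]: 172 @ $6.75 + 23 @ $4.00 + 32 @ $4.75 = $1,405.00
Total COGS = $1,859.20 + $1,052.55 + $1,405.00 = $4,316.75
Ending inventory: 62 @ $4.75 = $294.50
Check: goods available $4,611.25 = COGS $4,316.75 + ending $294.50

Ending inventory = $294.50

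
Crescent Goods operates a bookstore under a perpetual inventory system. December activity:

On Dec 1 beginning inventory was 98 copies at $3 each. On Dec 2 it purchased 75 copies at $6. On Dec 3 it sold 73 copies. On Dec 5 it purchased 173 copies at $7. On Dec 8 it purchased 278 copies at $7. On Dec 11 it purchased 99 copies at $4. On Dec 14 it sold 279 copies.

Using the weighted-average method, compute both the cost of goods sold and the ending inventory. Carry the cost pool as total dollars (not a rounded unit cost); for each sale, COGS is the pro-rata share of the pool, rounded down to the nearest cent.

COGS = $2,023.59; ending inventory = $2,273.41

After Dec 1: 98 on hand, pool $294.00 (≈ $3.0000 each)
After Dec 2: 173 on hand, pool $744.00 (≈ $4.3006 each)
Dec 3, sell 73: 73/173 × $744.00 → $313.94
After Dec 5: 273 on hand, pool $1,641.06 (≈ $6.0112 each)
After Dec 8: 551 on hand, pool $3,587.06 (≈ $6.5101 each)
After Dec 11: 650 on hand, pool $3,983.06 (≈ $6.1278 each)
Dec 14, sell 279: 279/650 × $3,983.06 → $1,709.65
Total COGS = $313.94 + $1,709.65 = $2,023.59
Ending inventory (cost pool remaining) = $2,273.41
Check: goods available $4,297.00 = COGS $2,023.59 + ending $2,273.41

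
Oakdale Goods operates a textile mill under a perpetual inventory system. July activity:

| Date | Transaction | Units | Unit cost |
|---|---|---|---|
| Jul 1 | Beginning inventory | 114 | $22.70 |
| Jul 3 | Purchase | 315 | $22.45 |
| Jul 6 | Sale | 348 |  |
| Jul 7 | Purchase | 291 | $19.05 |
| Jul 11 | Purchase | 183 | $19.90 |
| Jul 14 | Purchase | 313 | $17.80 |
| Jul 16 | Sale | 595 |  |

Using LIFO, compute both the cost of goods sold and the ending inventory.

Jul 6, 348 sold [LIFO — newest first]: 315 @ $22.45 + 33 @ $22.70 = $7,820.85
Jul 16, 595 sold [LIFO — newest first]: 313 @ $17.80 + 183 @ $19.90 + 99 @ $19.05 = $11,099.05
Total COGS = $7,820.85 + $11,099.05 = $18,919.90
Ending inventory: 81 @ $22.70 + 192 @ $19.05 = $5,496.30

COGS = $18,919.90; ending inventory = $5,496.30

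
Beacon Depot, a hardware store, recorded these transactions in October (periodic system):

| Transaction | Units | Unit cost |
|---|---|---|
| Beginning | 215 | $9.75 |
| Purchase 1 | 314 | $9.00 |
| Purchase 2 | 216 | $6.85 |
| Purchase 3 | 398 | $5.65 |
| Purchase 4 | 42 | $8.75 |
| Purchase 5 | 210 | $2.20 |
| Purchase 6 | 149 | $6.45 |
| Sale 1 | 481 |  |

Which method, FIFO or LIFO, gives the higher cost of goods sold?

FIFO

FIFO COGS: 215 @ $9.75 + 266 @ $9.00 = $4,490.25
LIFO COGS: 149 @ $6.45 + 210 @ $2.20 + 42 @ $8.75 + 80 @ $5.65 = $2,242.55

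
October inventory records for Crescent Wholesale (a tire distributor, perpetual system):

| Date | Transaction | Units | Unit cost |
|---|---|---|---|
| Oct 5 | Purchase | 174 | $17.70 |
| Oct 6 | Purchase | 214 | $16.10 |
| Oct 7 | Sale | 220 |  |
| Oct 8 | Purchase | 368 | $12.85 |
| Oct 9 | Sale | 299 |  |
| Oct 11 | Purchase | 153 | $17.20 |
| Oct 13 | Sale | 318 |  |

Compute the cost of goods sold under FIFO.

Oct 7, 220 sold [FIFO — oldest first]: 174 @ $17.70 + 46 @ $16.10 = $3,820.40
Oct 9, 299 sold [FIFO — oldest first]: 168 @ $16.10 + 131 @ $12.85 = $4,388.15
Oct 13, 318 sold [FIFO — oldest first]: 237 @ $12.85 + 81 @ $17.20 = $4,438.65
Total COGS = $3,820.40 + $4,388.15 + $4,438.65 = $12,647.20
Ending inventory: 72 @ $17.20 = $1,238.40
Check: goods available $13,885.60 = COGS $12,647.20 + ending $1,238.40

COGS = $12,647.20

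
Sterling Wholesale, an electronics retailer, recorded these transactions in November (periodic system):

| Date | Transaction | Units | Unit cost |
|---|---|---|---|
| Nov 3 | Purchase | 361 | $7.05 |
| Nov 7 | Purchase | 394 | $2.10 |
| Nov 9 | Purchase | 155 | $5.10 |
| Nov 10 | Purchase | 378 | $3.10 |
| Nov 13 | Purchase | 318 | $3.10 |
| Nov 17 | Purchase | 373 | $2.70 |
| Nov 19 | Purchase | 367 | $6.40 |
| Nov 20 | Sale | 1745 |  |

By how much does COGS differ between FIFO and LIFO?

$68.45

FIFO COGS: 361 @ $7.05 + 394 @ $2.10 + 155 @ $5.10 + 378 @ $3.10 + 318 @ $3.10 + 139 @ $2.70 = $6,695.85
LIFO COGS: 367 @ $6.40 + 373 @ $2.70 + 318 @ $3.10 + 378 @ $3.10 + 155 @ $5.10 + 154 @ $2.10 = $6,627.40
Difference = |$6,695.85 − $6,627.40| = $68.45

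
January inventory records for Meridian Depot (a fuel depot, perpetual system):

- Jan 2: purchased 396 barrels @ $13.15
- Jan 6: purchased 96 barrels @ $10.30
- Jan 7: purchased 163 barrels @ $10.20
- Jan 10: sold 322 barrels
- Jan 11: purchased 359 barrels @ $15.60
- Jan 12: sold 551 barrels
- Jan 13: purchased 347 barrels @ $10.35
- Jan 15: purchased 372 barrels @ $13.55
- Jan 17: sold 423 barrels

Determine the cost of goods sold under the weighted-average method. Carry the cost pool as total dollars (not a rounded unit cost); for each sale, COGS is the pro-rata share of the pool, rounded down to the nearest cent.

COGS = $16,711.43

After Jan 2: 396 on hand, pool $5,207.40 (≈ $13.1500 each)
After Jan 6: 492 on hand, pool $6,196.20 (≈ $12.5939 each)
After Jan 7: 655 on hand, pool $7,858.80 (≈ $11.9982 each)
Jan 10, sell 322: 322/655 × $7,858.80 → $3,863.41
After Jan 11: 692 on hand, pool $9,595.79 (≈ $13.8667 each)
Jan 12, sell 551: 551/692 × $9,595.79 → $7,640.57
After Jan 13: 488 on hand, pool $5,546.67 (≈ $11.3661 each)
After Jan 15: 860 on hand, pool $10,587.27 (≈ $12.3108 each)
Jan 17, sell 423: 423/860 × $10,587.27 → $5,207.45
Total COGS = $3,863.41 + $7,640.57 + $5,207.45 = $16,711.43
Ending inventory (cost pool remaining) = $5,379.82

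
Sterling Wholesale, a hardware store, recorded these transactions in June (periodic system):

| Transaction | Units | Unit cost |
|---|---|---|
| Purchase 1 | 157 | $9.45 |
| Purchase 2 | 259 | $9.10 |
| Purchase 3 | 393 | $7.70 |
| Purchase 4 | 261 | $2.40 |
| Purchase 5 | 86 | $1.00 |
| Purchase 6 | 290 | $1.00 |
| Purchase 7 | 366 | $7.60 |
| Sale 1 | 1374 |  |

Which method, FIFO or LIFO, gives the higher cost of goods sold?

FIFO

FIFO COGS: 157 @ $9.45 + 259 @ $9.10 + 393 @ $7.70 + 261 @ $2.40 + 86 @ $1.00 + 218 @ $1.00 = $7,797.05
LIFO COGS: 366 @ $7.60 + 290 @ $1.00 + 86 @ $1.00 + 261 @ $2.40 + 371 @ $7.70 = $6,640.70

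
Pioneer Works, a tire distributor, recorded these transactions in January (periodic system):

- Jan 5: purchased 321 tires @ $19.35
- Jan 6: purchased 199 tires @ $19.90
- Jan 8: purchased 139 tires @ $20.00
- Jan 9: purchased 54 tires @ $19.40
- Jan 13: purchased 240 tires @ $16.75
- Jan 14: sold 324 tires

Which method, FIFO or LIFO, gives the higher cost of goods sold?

FIFO COGS: 321 @ $19.35 + 3 @ $19.90 = $6,271.05
LIFO COGS: 240 @ $16.75 + 54 @ $19.40 + 30 @ $20.00 = $5,667.60

FIFO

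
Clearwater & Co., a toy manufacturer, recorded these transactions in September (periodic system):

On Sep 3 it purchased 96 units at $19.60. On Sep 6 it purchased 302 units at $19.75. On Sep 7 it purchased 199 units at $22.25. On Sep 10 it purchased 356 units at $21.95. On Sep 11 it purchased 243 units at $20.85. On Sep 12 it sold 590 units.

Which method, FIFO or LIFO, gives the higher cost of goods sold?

FIFO COGS: 96 @ $19.60 + 302 @ $19.75 + 192 @ $22.25 = $12,118.10
LIFO COGS: 243 @ $20.85 + 347 @ $21.95 = $12,683.20

LIFO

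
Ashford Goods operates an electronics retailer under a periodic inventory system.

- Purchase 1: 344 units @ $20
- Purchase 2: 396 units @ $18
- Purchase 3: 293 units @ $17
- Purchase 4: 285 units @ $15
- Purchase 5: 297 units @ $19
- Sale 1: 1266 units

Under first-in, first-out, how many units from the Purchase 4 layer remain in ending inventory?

52

Sale 1 (1266) [FIFO — oldest first]: 344 @ $20 + 396 @ $18 + 293 @ $17 + 233 @ $15 = $22,484
Ending inventory: 52 @ $15 + 297 @ $19 = $6,423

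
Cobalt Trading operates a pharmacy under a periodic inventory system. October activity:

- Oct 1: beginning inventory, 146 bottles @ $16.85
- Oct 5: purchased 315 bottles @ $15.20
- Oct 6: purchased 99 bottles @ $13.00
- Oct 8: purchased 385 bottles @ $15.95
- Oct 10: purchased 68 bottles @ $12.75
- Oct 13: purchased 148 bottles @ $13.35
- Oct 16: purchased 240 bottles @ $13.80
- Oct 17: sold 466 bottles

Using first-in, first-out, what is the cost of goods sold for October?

COGS = $7,313.10

Oct 17, 466 sold [FIFO — oldest first]: 146 @ $16.85 + 315 @ $15.20 + 5 @ $13.00 = $7,313.10
Ending inventory: 94 @ $13.00 + 385 @ $15.95 + 68 @ $12.75 + 148 @ $13.35 + 240 @ $13.80 = $13,517.55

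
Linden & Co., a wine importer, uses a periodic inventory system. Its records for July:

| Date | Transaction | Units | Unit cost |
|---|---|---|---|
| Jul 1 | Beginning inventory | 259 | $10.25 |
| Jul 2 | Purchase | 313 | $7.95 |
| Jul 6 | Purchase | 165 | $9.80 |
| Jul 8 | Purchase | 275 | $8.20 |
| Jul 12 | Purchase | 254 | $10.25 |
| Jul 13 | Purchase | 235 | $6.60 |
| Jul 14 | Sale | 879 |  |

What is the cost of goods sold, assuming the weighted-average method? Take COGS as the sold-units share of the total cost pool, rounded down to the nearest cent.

COGS = $7,712.24

Jul 14, sell 879: 879/1501 × $13,169.60 → $7,712.24
Ending inventory (cost pool remaining) = $5,457.36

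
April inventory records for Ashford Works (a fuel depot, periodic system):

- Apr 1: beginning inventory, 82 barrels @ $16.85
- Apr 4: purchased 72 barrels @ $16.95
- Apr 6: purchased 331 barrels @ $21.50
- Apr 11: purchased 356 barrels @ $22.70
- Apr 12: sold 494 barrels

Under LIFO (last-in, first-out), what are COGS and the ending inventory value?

COGS = $11,048.20; ending inventory = $6,751.60

Apr 12, 494 sold [LIFO — newest first]: 356 @ $22.70 + 138 @ $21.50 = $11,048.20
Ending inventory: 82 @ $16.85 + 72 @ $16.95 + 193 @ $21.50 = $6,751.60
Check: goods available $17,799.80 = COGS $11,048.20 + ending $6,751.60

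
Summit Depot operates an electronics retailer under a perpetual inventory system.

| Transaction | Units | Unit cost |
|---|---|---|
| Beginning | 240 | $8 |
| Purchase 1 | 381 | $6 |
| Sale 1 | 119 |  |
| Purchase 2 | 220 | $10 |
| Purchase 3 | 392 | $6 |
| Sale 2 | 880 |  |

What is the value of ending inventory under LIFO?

Ending inventory = $1,872

Sale 1 (119) [LIFO — newest first]: 119 @ $6 = $714
Sale 2 (880) [LIFO — newest first]: 392 @ $6 + 220 @ $10 + 262 @ $6 + 6 @ $8 = $6,172
Total COGS = $714 + $6,172 = $6,886
Ending inventory: 234 @ $8 = $1,872
Check: goods available $8,758 = COGS $6,886 + ending $1,872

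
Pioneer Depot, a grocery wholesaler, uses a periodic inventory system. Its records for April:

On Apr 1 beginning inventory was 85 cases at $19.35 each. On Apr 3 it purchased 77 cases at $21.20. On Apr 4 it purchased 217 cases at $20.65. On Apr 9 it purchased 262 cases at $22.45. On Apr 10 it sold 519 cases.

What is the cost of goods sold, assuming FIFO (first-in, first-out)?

Apr 10, 519 sold [FIFO — oldest first]: 85 @ $19.35 + 77 @ $21.20 + 217 @ $20.65 + 140 @ $22.45 = $10,901.20
Ending inventory: 122 @ $22.45 = $2,738.90

COGS = $10,901.20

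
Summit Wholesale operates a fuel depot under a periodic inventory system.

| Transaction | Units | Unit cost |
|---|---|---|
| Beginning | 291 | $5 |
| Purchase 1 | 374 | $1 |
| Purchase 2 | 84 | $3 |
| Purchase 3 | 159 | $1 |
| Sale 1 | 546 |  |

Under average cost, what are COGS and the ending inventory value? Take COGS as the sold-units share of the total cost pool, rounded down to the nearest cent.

COGS = $1,346.96; ending inventory = $893.04

Sale 1, sell 546: 546/908 × $2,240.00 → $1,346.96
Ending inventory (cost pool remaining) = $893.04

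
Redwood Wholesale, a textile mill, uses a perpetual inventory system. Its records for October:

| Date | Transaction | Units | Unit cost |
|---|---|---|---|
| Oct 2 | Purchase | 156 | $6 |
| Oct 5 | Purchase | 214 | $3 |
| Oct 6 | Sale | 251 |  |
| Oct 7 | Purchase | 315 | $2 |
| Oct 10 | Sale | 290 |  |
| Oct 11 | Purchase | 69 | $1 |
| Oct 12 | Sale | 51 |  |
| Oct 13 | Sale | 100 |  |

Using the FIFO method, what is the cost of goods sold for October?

COGS = $2,215

Oct 6, 251 sold [FIFO — oldest first]: 156 @ $6 + 95 @ $3 = $1,221
Oct 10, 290 sold [FIFO — oldest first]: 119 @ $3 + 171 @ $2 = $699
Oct 12, 51 sold [FIFO — oldest first]: 51 @ $2 = $102
Oct 13, 100 sold [FIFO — oldest first]: 93 @ $2 + 7 @ $1 = $193
Total COGS = $1,221 + $699 + $102 + $193 = $2,215
Ending inventory: 62 @ $1 = $62
Check: goods available $2,277 = COGS $2,215 + ending $62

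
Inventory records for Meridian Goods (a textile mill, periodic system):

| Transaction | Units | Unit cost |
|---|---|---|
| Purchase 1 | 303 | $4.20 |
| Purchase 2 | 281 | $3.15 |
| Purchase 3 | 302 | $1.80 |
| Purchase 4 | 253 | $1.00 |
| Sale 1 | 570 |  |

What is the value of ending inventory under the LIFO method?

Ending inventory = $2,110.50

Sale 1 (570) [LIFO — newest first]: 253 @ $1.00 + 302 @ $1.80 + 15 @ $3.15 = $843.85
Ending inventory: 303 @ $4.20 + 266 @ $3.15 = $2,110.50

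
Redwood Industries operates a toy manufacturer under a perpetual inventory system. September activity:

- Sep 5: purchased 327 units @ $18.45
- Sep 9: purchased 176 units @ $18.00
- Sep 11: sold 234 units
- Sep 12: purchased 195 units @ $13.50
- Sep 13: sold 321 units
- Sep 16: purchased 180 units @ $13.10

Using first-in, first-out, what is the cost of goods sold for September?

COGS = $9,903.15

Sep 11, 234 sold [FIFO — oldest first]: 234 @ $18.45 = $4,317.30
Sep 13, 321 sold [FIFO — oldest first]: 93 @ $18.45 + 176 @ $18.00 + 52 @ $13.50 = $5,585.85
Total COGS = $4,317.30 + $5,585.85 = $9,903.15
Ending inventory: 143 @ $13.50 + 180 @ $13.10 = $4,288.50
Check: goods available $14,191.65 = COGS $9,903.15 + ending $4,288.50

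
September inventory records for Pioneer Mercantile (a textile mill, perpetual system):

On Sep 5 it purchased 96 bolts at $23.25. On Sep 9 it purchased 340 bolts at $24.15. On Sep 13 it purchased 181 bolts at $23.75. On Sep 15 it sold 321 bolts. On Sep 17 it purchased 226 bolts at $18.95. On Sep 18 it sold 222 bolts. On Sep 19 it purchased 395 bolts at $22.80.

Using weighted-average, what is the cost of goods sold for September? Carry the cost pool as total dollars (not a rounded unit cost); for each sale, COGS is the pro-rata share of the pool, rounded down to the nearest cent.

After Sep 5: 96 on hand, pool $2,232.00 (≈ $23.2500 each)
After Sep 9: 436 on hand, pool $10,443.00 (≈ $23.9518 each)
After Sep 13: 617 on hand, pool $14,741.75 (≈ $23.8926 each)
Sep 15, sell 321: 321/617 × $14,741.75 → $7,669.53
After Sep 17: 522 on hand, pool $11,354.92 (≈ $21.7527 each)
Sep 18, sell 222: 222/522 × $11,354.92 → $4,829.10
After Sep 19: 695 on hand, pool $15,531.82 (≈ $22.3479 each)
Total COGS = $7,669.53 + $4,829.10 = $12,498.63
Ending inventory (cost pool remaining) = $15,531.82
Check: goods available $28,030.45 = COGS $12,498.63 + ending $15,531.82

COGS = $12,498.63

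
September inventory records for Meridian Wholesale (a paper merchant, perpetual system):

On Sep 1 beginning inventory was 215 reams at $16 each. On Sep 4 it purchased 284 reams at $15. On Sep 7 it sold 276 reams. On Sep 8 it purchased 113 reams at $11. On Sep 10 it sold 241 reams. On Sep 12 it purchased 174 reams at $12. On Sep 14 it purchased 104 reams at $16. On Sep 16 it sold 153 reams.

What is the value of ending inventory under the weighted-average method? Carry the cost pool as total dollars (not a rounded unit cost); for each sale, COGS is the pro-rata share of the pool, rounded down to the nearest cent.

Ending inventory = $2,994.12

After Sep 1: 215 on hand, pool $3,440.00 (≈ $16.0000 each)
After Sep 4: 499 on hand, pool $7,700.00 (≈ $15.4309 each)
Sep 7, sell 276: 276/499 × $7,700.00 → $4,258.91
After Sep 8: 336 on hand, pool $4,684.09 (≈ $13.9407 each)
Sep 10, sell 241: 241/336 × $4,684.09 → $3,359.71
After Sep 12: 269 on hand, pool $3,412.38 (≈ $12.6854 each)
After Sep 14: 373 on hand, pool $5,076.38 (≈ $13.6096 each)
Sep 16, sell 153: 153/373 × $5,076.38 → $2,082.26
Total COGS = $4,258.91 + $3,359.71 + $2,082.26 = $9,700.88
Ending inventory (cost pool remaining) = $2,994.12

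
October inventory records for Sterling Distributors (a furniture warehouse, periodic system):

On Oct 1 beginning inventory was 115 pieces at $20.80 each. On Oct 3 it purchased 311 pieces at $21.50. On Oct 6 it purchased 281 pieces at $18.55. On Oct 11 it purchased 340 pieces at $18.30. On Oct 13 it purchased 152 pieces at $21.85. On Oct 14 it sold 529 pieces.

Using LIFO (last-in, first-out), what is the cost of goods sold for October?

Oct 14, 529 sold [LIFO — newest first]: 152 @ $21.85 + 340 @ $18.30 + 37 @ $18.55 = $10,229.55
Ending inventory: 115 @ $20.80 + 311 @ $21.50 + 244 @ $18.55 = $13,604.70
Check: goods available $23,834.25 = COGS $10,229.55 + ending $13,604.70

COGS = $10,229.55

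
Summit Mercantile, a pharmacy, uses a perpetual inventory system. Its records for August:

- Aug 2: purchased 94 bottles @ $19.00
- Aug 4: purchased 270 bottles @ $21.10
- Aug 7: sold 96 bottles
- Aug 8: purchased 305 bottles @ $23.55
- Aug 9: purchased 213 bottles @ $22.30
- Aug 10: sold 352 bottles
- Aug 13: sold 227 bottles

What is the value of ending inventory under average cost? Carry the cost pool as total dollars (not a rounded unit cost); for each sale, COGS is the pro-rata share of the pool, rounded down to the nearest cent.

Ending inventory = $4,593.54

After Aug 2: 94 on hand, pool $1,786.00 (≈ $19.0000 each)
After Aug 4: 364 on hand, pool $7,483.00 (≈ $20.5577 each)
Aug 7, sell 96: 96/364 × $7,483.00 → $1,973.53
After Aug 8: 573 on hand, pool $12,692.22 (≈ $22.1505 each)
After Aug 9: 786 on hand, pool $17,442.12 (≈ $22.1910 each)
Aug 10, sell 352: 352/786 × $17,442.12 → $7,811.22
Aug 13, sell 227: 227/434 × $9,630.90 → $5,037.36
Total COGS = $1,973.53 + $7,811.22 + $5,037.36 = $14,822.11
Ending inventory (cost pool remaining) = $4,593.54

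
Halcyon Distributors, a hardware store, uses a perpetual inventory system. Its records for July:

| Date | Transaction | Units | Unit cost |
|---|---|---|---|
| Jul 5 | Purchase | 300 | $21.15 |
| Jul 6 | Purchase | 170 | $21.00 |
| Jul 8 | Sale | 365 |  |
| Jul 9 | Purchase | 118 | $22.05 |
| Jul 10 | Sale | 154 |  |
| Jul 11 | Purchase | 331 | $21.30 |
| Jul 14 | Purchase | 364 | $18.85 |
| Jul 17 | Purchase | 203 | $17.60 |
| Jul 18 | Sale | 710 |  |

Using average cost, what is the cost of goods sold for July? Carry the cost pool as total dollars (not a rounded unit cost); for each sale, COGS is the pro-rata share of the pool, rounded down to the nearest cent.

After Jul 5: 300 on hand, pool $6,345.00 (≈ $21.1500 each)
After Jul 6: 470 on hand, pool $9,915.00 (≈ $21.0957 each)
Jul 8, sell 365: 365/470 × $9,915.00 → $7,699.94
After Jul 9: 223 on hand, pool $4,816.96 (≈ $21.6007 each)
Jul 10, sell 154: 154/223 × $4,816.96 → $3,326.51
After Jul 11: 400 on hand, pool $8,540.75 (≈ $21.3519 each)
After Jul 14: 764 on hand, pool $15,402.15 (≈ $20.1599 each)
After Jul 17: 967 on hand, pool $18,974.95 (≈ $19.6225 each)
Jul 18, sell 710: 710/967 × $18,974.95 → $13,931.96
Total COGS = $7,699.94 + $3,326.51 + $13,931.96 = $24,958.41
Ending inventory (cost pool remaining) = $5,042.99

COGS = $24,958.41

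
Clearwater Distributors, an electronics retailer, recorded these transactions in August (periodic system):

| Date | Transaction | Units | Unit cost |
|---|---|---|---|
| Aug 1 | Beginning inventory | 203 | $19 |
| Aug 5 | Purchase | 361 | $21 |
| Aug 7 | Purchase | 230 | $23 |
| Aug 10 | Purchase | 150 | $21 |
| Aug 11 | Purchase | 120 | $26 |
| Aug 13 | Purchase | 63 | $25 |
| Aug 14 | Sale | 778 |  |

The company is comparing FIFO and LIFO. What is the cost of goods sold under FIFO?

COGS = $16,360

FIFO COGS: 203 @ $19 + 361 @ $21 + 214 @ $23 = $16,360
LIFO COGS: 63 @ $25 + 120 @ $26 + 150 @ $21 + 230 @ $23 + 215 @ $21 = $17,650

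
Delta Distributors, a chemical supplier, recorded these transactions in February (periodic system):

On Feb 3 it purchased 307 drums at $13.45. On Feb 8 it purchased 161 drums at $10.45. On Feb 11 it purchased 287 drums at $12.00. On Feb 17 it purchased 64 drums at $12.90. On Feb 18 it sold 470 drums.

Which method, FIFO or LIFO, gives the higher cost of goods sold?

FIFO

FIFO COGS: 307 @ $13.45 + 161 @ $10.45 + 2 @ $12.00 = $5,835.60
LIFO COGS: 64 @ $12.90 + 287 @ $12.00 + 119 @ $10.45 = $5,513.15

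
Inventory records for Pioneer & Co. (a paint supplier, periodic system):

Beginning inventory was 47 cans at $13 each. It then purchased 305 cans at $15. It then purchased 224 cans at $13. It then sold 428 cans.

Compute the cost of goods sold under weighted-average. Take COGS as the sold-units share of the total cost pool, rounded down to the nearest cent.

COGS = $6,017.26

Sale 1, sell 428: 428/576 × $8,098.00 → $6,017.26
Ending inventory (cost pool remaining) = $2,080.74
Check: goods available $8,098.00 = COGS $6,017.26 + ending $2,080.74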